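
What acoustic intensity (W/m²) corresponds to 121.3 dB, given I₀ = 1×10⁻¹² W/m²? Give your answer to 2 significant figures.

1.3 W/m²

I/I₀ = 10^(121.3/10) = 1.349e+12, so I = 1.349e+12 × 10⁻¹² W/m².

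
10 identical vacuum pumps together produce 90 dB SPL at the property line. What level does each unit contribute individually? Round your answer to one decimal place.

For N identical incoherent sources L_total = L₁ + 10·log₁₀ N, so L₁ = 90 − 10·log₁₀(10) = 90 − 10.000.

80.0 dB SPL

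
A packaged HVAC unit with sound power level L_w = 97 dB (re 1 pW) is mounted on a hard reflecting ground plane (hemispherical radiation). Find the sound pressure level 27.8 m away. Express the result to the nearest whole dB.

60 dB

Free-field hemispherical radiation: L_p = L_w − 10·log₁₀(2π·r²), r = 27.8 m.
2π·r² = 4856 m², 10·log₁₀ of that is 36.863 dB.
L_p = 97 − 36.863 = 60.14 dB.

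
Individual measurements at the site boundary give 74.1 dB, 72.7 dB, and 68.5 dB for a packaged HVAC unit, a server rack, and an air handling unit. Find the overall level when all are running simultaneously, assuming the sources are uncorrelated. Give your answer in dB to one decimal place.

77.1 dB

For uncorrelated sources the intensities add, so convert each level to linear form, sum, and take 10·log₁₀ of the total.
Σ 10^(L/10) = 10^(74.1/10) + 10^(72.7/10) + 10^(68.5/10) = 5.140e+07.
L_total = 10·log₁₀(5.140e+07) = 77.11 dB.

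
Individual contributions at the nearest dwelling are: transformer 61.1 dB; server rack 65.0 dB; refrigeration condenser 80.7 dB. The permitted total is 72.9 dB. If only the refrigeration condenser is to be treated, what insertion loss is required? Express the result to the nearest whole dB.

Everything except the refrigeration condenser sums to 10^(61.1/10) + 10^(65.0/10) = 4.451e+06 in linear terms, 66.48 dB.
The limit corresponds to 10^(72.9/10) = 1.950e+07; subtracting the fixed part leaves 1.505e+07 for the refrigeration condenser, i.e. 71.77 dB.
Required insertion loss = 80.7 − 71.77 = 8.93 dB.

9 dB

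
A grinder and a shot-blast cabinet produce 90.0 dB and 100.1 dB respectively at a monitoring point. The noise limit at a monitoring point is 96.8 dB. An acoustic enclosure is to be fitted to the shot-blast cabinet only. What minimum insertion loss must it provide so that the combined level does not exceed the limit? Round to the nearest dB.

Fixed contribution from the other source: Σ 10^(L/10) = 10^(90.0/10) = 1.000e+09 (90.00 dB).
The limit corresponds to 10^(96.8/10) = 4.786e+09; subtracting the fixed part leaves 3.786e+09 for the shot-blast cabinet, i.e. 95.78 dB.
Required insertion loss = 100.1 − 95.78 = 4.32 dB.

4 dB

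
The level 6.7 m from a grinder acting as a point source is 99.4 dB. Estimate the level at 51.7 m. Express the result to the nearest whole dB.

82 dB

Point-source attenuation: ΔL = 20·log₁₀(r₂/r₁) = 20·log₁₀(51.7/6.7) = 17.748 dB.
L₂ = 99.4 − 20·log₁₀(51.7/6.7) = 99.4 − 17.748 = 81.65 dB.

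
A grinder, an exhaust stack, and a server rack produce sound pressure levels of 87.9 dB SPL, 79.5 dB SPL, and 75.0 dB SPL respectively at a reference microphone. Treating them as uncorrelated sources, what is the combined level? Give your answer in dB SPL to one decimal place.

88.7 dB SPL

For uncorrelated sources the intensities add, so convert each level to linear form, sum, and take 10·log₁₀ of the total.
Σ 10^(L/10) = 10^(87.9/10) + 10^(79.5/10) + 10^(75.0/10) = 7.373e+08.
L_total = 10·log₁₀(7.373e+08) = 88.68 dB SPL.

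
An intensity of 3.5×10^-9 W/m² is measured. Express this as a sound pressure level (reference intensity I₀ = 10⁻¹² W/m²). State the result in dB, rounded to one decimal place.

35.4 dB

L = 10·log₁₀(I/I₀) = 10·log₁₀(3.5×10^-9/10⁻¹²) = 10·log₁₀(3.5×10^3).
L = 10·(0.5441 + 3) = 35.44 dB.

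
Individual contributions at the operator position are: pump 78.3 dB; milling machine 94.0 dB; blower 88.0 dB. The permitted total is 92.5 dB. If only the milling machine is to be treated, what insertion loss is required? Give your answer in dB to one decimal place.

3.7 dB

The untreated sources together contribute 10^(78.3/10) + 10^(88.0/10) = 6.986e+08, i.e. 88.44 dB.
The limit corresponds to 10^(92.5/10) = 1.778e+09; subtracting the fixed part leaves 1.080e+09 for the milling machine, i.e. 90.33 dB.
Required insertion loss = 94.0 − 90.33 = 3.67 dB.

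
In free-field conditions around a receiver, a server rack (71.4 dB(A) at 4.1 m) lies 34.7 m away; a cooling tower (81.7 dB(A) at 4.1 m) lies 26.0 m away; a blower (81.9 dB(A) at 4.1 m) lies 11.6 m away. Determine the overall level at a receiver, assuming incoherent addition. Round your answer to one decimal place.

Apply inverse-square spreading to bring every level to the receiver, then sum 10^(L/10).
server rack: 71.4 − 20·log₁₀(34.7/4.1) = 71.4 − 18.55 = 52.85 dB(A).
cooling tower: 81.7 − 20·log₁₀(26.0/4.1) = 81.7 − 16.04 = 65.66 dB(A).
blower: 81.9 − 20·log₁₀(11.6/4.1) = 81.9 − 9.03 = 72.87 dB(A).
Σ 10^(L/10) = 2.322e+07 → L_total = 10·log₁₀(2.322e+07) = 73.66 dB(A).

73.7 dB(A)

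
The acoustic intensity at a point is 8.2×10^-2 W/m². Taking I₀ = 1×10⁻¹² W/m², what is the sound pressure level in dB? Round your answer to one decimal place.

Dividing by I₀ shifts the exponent by 12: I/I₀ = 8.2×10^10.
L = 10·(0.9138 + 10) = 109.14 dB.

109.1 dB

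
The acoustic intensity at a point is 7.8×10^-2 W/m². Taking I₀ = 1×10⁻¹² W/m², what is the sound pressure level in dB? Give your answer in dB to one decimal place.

L = 10·log₁₀(I/I₀) = 10·log₁₀(7.8×10^-2/10⁻¹²) = 10·log₁₀(7.8×10^10).
L = 10·(0.8921 + 10) = 108.92 dB.

108.9 dB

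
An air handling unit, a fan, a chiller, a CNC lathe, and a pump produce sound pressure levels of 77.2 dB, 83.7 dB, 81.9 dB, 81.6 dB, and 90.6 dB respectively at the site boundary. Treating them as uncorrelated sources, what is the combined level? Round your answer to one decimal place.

92.4 dB

For uncorrelated sources the intensities add, so convert each level to linear form, sum, and take 10·log₁₀ of the total.
Σ 10^(L/10) = 10^(77.2/10) + 10^(83.7/10) + 10^(81.9/10) + 10^(81.6/10) + 10^(90.6/10) = 1.734e+09.
L_total = 10·log₁₀(1.734e+09) = 92.39 dB.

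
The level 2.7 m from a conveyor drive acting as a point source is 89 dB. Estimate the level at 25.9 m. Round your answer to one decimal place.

69.4 dB

Spherical spreading from a point source gives a 20·log₁₀(r₂/r₁) drop.
L₂ = 89 − 20·log₁₀(25.9/2.7) = 89 − 19.639 = 69.36 dB.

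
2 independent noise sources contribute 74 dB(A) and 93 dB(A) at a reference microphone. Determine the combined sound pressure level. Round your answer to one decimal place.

For uncorrelated sources the intensities add, so convert each level to linear form, sum, and take 10·log₁₀ of the total.
Σ 10^(L/10) = 10^(74/10) + 10^(93/10) = 2.020e+09.
L_total = 10·log₁₀(2.020e+09) = 93.05 dB(A).

93.1 dB(A)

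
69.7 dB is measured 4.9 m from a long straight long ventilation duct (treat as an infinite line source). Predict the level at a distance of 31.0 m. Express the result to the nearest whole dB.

Line-source attenuation: ΔL = 10·log₁₀(r₂/r₁) = 10·log₁₀(31.0/4.9) = 8.012 dB.
L₂ = 69.7 − 10·log₁₀(31.0/4.9) = 69.7 − 8.012 = 61.69 dB.

62 dB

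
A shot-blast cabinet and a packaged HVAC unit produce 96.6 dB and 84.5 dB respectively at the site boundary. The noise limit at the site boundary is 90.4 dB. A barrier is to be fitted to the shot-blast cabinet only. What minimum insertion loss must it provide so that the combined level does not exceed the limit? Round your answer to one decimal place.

7.5 dB

The untreated sources together contribute 10^(84.5/10) = 2.818e+08, i.e. 84.50 dB.
To meet 90.4 dB overall, the treated shot-blast cabinet may contribute at most 10^(90.4/10) − 2.818e+08 = 8.146e+08, i.e. 89.11 dB.
So the shot-blast cabinet must be reduced from 96.6 to 89.11 dB: IL = 7.49 dB.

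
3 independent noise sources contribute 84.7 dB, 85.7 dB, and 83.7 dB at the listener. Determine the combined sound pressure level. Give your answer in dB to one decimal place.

89.5 dB

For uncorrelated sources the intensities add, so convert each level to linear form, sum, and take 10·log₁₀ of the total.
Σ 10^(L/10) = 10^(84.7/10) + 10^(85.7/10) + 10^(83.7/10) = 9.011e+08.
L_total = 10·log₁₀(9.011e+08) = 89.55 dB.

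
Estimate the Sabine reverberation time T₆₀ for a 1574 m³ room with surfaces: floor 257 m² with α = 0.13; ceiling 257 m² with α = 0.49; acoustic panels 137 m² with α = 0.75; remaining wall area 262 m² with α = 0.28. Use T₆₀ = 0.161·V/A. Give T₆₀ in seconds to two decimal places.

A = Σ Sᵢαᵢ = 257·0.13 + 257·0.49 + 137·0.75 + 262·0.28 = 335.45 m².
T₆₀ = 0.161·V/A = 0.161·1574/335.45 = 0.755 s.

0.76 s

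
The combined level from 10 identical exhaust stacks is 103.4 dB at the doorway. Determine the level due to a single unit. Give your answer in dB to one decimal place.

For N identical incoherent sources L_total = L₁ + 10·log₁₀ N, so L₁ = 103.4 − 10·log₁₀(10) = 103.4 − 10.000.

93.4 dB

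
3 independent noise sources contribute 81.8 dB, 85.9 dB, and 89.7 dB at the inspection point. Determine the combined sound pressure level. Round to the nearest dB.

92 dB

Incoherent sources combine by intensity addition: L_total = 10·log₁₀(Σ 10^(L_i/10)).
Σ 10^(L/10) = 10^(81.8/10) + 10^(85.9/10) + 10^(89.7/10) = 1.474e+09.
L_total = 10·log₁₀(1.474e+09) = 91.68 dB.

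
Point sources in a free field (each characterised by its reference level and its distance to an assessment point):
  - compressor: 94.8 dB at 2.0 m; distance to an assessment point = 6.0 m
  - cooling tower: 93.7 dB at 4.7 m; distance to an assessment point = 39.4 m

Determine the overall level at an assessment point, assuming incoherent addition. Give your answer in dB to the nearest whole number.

Propagate each source to the receiver with L = L_ref − 20·log₁₀(r/r_ref), then add intensities.
compressor: 94.8 − 20·log₁₀(6.0/2.0) = 94.8 − 9.54 = 85.26 dB.
cooling tower: 93.7 − 20·log₁₀(39.4/4.7) = 93.7 − 18.47 = 75.23 dB.
Σ 10^(L/10) = 3.689e+08 → L_total = 10·log₁₀(3.689e+08) = 85.67 dB.

86 dB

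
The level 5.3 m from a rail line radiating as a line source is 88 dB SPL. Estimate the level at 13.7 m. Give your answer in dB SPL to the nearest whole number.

Cylindrical spreading from a line source gives a 10·log₁₀(r₂/r₁) drop.
L₂ = 88 − 10·log₁₀(13.7/5.3) = 88 − 4.124 = 83.88 dB SPL.

84 dB SPL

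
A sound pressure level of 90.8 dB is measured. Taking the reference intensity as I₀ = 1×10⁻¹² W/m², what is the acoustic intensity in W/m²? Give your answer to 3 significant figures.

I = I₀·10^(L/10) = 10⁻¹² × 10^(90.8/10) = 10^(-2.920).

0.00120 W/m²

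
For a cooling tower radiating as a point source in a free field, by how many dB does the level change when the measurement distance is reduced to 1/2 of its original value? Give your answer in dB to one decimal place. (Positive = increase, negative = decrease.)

+6.0 dB

With spherical spreading the level changes by −20·log₁₀(r₂/r₁).
ΔL = −20·log₁₀(0.5) = +6.02 dB.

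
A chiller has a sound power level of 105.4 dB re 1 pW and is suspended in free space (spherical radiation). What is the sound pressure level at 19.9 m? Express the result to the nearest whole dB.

68 dB

Free-field spherical radiation: L_p = L_w − 10·log₁₀(4π·r²), r = 19.9 m.
4π·r² = 4976 m², 10·log₁₀ of that is 36.969 dB.
L_p = 105.4 − 36.969 = 68.43 dB.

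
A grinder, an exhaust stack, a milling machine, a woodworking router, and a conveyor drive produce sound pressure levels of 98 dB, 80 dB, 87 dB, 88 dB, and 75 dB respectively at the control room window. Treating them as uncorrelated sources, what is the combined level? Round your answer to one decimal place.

98.8 dB

For uncorrelated sources the intensities add, so convert each level to linear form, sum, and take 10·log₁₀ of the total.
Σ 10^(L/10) = 10^(98/10) + 10^(80/10) + 10^(87/10) + 10^(88/10) + 10^(75/10) = 7.573e+09.
L_total = 10·log₁₀(7.573e+09) = 98.79 dB.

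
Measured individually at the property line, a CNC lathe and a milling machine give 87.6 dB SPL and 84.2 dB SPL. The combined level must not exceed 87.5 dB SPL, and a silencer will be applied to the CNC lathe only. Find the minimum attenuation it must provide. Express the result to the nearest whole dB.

The untreated sources together contribute 10^(84.2/10) = 2.630e+08, i.e. 84.20 dB SPL.
The limit corresponds to 10^(87.5/10) = 5.623e+08; subtracting the fixed part leaves 2.993e+08 for the CNC lathe, i.e. 84.76 dB SPL.
So the CNC lathe must be reduced from 87.6 to 84.76 dB SPL: IL = 2.84 dB.

3 dB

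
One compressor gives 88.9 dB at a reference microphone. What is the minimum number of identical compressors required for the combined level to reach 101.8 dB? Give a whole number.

20

Need L₁ + 10·log₁₀ N ≥ 101.8, i.e. log₁₀ N ≥ 1.29.
N ≥ 10^(12.9/10) = 19.498, so N = 20.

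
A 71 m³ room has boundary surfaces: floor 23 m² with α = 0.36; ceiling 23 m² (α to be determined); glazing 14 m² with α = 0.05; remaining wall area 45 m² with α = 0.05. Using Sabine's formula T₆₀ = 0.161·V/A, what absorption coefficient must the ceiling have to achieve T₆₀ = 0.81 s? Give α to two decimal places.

From T₆₀ = 0.161·V/A, the target T₆₀ = 0.81 s needs A = 0.161·71/0.81 = 14.11 m².
Absorption from the other surfaces = 23·0.36 + 14·0.05 + 45·0.05 = 11.23 m², so the ceiling must supply 2.88 m² over 23 m².
α = 2.88/23 = 0.125.

0.13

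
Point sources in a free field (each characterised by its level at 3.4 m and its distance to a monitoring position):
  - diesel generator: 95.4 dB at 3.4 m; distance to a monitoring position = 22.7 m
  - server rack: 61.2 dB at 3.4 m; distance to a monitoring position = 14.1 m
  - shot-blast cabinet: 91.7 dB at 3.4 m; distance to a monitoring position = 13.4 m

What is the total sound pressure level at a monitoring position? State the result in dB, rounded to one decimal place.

First find each source's level at the receiver (point-source: −20·log₁₀(r/r_ref)), then combine on an intensity basis.
diesel generator: 95.4 − 20·log₁₀(22.7/3.4) = 95.4 − 16.49 = 78.91 dB.
server rack: 61.2 − 20·log₁₀(14.1/3.4) = 61.2 − 12.35 = 48.85 dB.
shot-blast cabinet: 91.7 − 20·log₁₀(13.4/3.4) = 91.7 − 11.91 = 79.79 dB.
Σ 10^(L/10) = 1.731e+08 → L_total = 10·log₁₀(1.731e+08) = 82.38 dB.

82.4 dB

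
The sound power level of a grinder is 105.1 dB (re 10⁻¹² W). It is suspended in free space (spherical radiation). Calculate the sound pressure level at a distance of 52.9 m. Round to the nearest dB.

Free-field spherical radiation: L_p = L_w − 10·log₁₀(4π·r²), r = 52.9 m.
4π·r² = 3.517e+04 m², 10·log₁₀ of that is 45.461 dB.
L_p = 105.1 − 45.461 = 59.64 dB.

60 dB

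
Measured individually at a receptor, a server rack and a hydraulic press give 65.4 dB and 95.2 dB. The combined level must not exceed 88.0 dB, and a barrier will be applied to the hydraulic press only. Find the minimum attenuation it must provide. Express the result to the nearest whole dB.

7 dB

The untreated sources together contribute 10^(65.4/10) = 3.467e+06, i.e. 65.40 dB.
The limit corresponds to 10^(88.0/10) = 6.310e+08; subtracting the fixed part leaves 6.275e+08 for the hydraulic press, i.e. 87.98 dB.
So the hydraulic press must be reduced from 95.2 to 87.98 dB: IL = 7.22 dB.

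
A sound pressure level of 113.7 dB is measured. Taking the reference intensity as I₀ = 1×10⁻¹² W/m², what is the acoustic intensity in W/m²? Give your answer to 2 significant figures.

0.23 W/m²

I = I₀·10^(L/10) = 10⁻¹² × 10^(113.7/10) = 10^(-0.630).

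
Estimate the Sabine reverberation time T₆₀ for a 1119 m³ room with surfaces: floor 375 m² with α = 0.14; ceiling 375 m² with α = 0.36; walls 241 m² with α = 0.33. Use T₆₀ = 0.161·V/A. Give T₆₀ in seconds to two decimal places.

A = Σ Sᵢαᵢ = 375·0.14 + 375·0.36 + 241·0.33 = 267.03 m².
T₆₀ = 0.161·V/A = 0.161·1119/267.03 = 0.675 s.

0.67 s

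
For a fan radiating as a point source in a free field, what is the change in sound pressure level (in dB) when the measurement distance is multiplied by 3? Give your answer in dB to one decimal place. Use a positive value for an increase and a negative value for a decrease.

With spherical spreading the level changes by −20·log₁₀(r₂/r₁).
ΔL = −20·log₁₀(3) = -9.54 dB.

-9.5 dB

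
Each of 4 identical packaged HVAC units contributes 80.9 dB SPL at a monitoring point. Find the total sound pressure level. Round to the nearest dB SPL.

L_total = L₁ + 10·log₁₀ N for N identical incoherent sources.
L_total = 80.9 + 10·log₁₀(4) = 80.9 + 6.021 = 86.92 dB SPL.

87 dB SPL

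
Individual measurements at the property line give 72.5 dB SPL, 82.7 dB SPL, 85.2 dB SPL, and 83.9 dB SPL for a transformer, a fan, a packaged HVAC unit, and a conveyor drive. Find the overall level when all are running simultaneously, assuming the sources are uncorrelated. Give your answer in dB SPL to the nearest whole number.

89 dB SPL

Incoherent sources combine by intensity addition: L_total = 10·log₁₀(Σ 10^(L_i/10)).
Σ 10^(L/10) = 10^(72.5/10) + 10^(82.7/10) + 10^(85.2/10) + 10^(83.9/10) = 7.806e+08.
L_total = 10·log₁₀(7.806e+08) = 88.92 dB SPL.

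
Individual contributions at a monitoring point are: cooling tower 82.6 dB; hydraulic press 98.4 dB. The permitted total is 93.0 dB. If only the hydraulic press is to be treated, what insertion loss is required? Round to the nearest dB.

Fixed contribution from the other source: Σ 10^(L/10) = 10^(82.6/10) = 1.820e+08 (82.60 dB).
The limit corresponds to 10^(93.0/10) = 1.995e+09; subtracting the fixed part leaves 1.813e+09 for the hydraulic press, i.e. 92.58 dB.
So the hydraulic press must be reduced from 98.4 to 92.58 dB: IL = 5.82 dB.

6 dB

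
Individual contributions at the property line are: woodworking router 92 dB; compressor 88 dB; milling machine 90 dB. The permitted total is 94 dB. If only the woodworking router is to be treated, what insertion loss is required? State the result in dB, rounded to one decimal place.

2.6 dB

Fixed contribution from the other sources: Σ 10^(L/10) = 10^(88/10) + 10^(90/10) = 1.631e+09 (92.12 dB).
To meet 94 dB overall, the treated woodworking router may contribute at most 10^(94/10) − 1.631e+09 = 8.809e+08, i.e. 89.45 dB.
So the woodworking router must be reduced from 92 to 89.45 dB: IL = 2.55 dB.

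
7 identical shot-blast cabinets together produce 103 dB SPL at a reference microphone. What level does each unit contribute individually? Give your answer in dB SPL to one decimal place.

94.5 dB SPL

Dividing the total intensity by 7 lowers the level by 10·log₁₀ 7 = 8.451 dB: L₁ = 103 − 8.451.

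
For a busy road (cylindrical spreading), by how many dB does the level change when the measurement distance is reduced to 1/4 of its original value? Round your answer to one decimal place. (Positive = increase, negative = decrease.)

+6.0 dB

Line-source spreading: ΔL = −10·log₁₀(r₂/r₁).
ΔL = −10·log₁₀(0.25) = +6.02 dB.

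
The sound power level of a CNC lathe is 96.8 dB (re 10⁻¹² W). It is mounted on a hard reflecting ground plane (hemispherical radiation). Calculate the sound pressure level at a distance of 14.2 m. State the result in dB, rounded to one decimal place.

65.8 dB

L_p = L_w − 10·log₁₀(2π·r²) with r = 14.2 m.
2π·r² = 1267 m², 10·log₁₀ of that is 31.028 dB.
L_p = 96.8 − 31.028 = 65.77 dB.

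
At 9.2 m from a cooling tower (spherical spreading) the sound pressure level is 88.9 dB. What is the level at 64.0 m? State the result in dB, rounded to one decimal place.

72.1 dB

For a point source, L₂ = L₁ − 20·log₁₀(r₂/r₁).
L₂ = 88.9 − 20·log₁₀(64.0/9.2) = 88.9 − 16.848 = 72.05 dB.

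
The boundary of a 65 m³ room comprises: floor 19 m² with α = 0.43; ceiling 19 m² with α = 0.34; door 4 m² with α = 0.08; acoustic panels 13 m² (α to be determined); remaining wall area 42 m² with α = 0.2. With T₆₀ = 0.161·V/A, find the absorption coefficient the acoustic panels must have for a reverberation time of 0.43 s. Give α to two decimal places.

0.08

A = 0.161·V/T₆₀ = 0.161·65/0.43 = 24.34 m² sabins.
Absorption from the other surfaces = 19·0.43 + 19·0.34 + 4·0.08 + 42·0.2 = 23.35 m², so the acoustic panels must supply 0.99 m² over 13 m².
α = 0.99/13 = 0.076.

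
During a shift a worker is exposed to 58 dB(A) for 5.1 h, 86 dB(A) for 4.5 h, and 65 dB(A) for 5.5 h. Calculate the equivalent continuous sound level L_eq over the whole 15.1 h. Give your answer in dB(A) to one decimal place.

The energy average is taken in the linear domain: L_eq = 10·log₁₀[(Σ tᵢ·10^(Lᵢ/10))/T], T = 15.1 h.
Σ tᵢ·10^(Lᵢ/10) = 5.1·10^(58/10) + 4.5·10^(86/10) + 5.5·10^(65/10) = 1.812e+09.
L_eq = 10·log₁₀(1.812e+09/15.1) = 80.79 dB(A).

80.8 dB(A)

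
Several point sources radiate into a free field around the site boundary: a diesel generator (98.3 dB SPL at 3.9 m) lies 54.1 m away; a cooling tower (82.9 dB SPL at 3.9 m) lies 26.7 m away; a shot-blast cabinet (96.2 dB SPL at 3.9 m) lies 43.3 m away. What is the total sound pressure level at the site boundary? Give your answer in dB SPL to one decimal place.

78.6 dB SPL

Propagate each source to the receiver with L = L_ref − 20·log₁₀(r/r_ref), then add intensities.
diesel generator: 98.3 − 20·log₁₀(54.1/3.9) = 98.3 − 22.84 = 75.46 dB SPL.
cooling tower: 82.9 − 20·log₁₀(26.7/3.9) = 82.9 − 16.71 = 66.19 dB SPL.
shot-blast cabinet: 96.2 − 20·log₁₀(43.3/3.9) = 96.2 − 20.91 = 75.29 dB SPL.
Σ 10^(L/10) = 7.311e+07 → L_total = 10·log₁₀(7.311e+07) = 78.64 dB SPL.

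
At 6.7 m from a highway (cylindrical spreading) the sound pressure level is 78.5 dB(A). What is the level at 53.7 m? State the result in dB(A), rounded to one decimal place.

Cylindrical spreading from a line source gives a 10·log₁₀(r₂/r₁) drop.
L₂ = 78.5 − 10·log₁₀(53.7/6.7) = 78.5 − 9.039 = 69.46 dB(A).

69.5 dB(A)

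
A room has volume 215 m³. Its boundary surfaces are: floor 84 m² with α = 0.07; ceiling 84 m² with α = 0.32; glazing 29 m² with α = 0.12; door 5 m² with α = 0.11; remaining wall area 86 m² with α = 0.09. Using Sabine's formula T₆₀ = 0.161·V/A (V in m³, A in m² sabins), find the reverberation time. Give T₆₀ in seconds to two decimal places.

0.78 s

A = Σ Sᵢαᵢ = 84·0.07 + 84·0.32 + 29·0.12 + 5·0.11 + 86·0.09 = 44.53 m².
T₆₀ = 0.161·V/A = 0.161·215/44.53 = 0.777 s.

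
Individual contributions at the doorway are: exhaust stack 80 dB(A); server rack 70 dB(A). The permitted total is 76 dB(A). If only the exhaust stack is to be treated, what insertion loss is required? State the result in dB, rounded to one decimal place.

Fixed contribution from the other source: Σ 10^(L/10) = 10^(70/10) = 1.000e+07 (70.00 dB(A)).
To meet 76 dB(A) overall, the treated exhaust stack may contribute at most 10^(76/10) − 1.000e+07 = 2.981e+07, i.e. 74.74 dB(A).
Required insertion loss = 80 − 74.74 = 5.26 dB.

5.3 dB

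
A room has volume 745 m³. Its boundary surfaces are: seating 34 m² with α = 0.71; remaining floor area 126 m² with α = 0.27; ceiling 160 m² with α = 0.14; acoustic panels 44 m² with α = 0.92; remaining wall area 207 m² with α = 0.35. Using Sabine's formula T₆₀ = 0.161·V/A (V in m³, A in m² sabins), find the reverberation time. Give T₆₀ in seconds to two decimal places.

0.62 s

Total absorption A = 34·0.71 + 126·0.27 + 160·0.14 + 44·0.92 + 207·0.35 = 193.49 m² sabins.
T₆₀ = 0.161 × 745 / 193.49 = 0.620 s.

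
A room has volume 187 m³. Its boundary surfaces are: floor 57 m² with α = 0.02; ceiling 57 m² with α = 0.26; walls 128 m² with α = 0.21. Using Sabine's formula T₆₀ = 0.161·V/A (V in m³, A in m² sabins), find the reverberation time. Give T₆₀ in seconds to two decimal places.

Summing Sᵢαᵢ: 57·0.02 + 57·0.26 + 128·0.21 = 42.84 m².
T₆₀ = 0.161·V/A = 0.161·187/42.84 = 0.703 s.

0.70 s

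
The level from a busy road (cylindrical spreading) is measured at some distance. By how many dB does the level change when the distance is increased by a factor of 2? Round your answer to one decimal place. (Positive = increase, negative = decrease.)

-3.0 dB

With cylindrical spreading the level changes by −10·log₁₀(r₂/r₁).
ΔL = −10·log₁₀(2) = -3.01 dB.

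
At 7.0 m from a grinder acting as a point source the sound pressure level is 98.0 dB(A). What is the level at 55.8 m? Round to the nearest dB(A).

80 dB(A)

Point-source attenuation: ΔL = 20·log₁₀(r₂/r₁) = 20·log₁₀(55.8/7.0) = 18.031 dB.
L₂ = 98.0 − 20·log₁₀(55.8/7.0) = 98.0 − 18.031 = 79.97 dB(A).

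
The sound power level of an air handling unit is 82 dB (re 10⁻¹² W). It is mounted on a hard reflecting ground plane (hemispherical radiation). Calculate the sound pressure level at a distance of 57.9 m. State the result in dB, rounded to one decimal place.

38.8 dB

Free-field hemispherical radiation: L_p = L_w − 10·log₁₀(2π·r²), r = 57.9 m.
2π·r² = 2.106e+04 m², 10·log₁₀ of that is 43.235 dB.
L_p = 82 − 43.235 = 38.76 dB.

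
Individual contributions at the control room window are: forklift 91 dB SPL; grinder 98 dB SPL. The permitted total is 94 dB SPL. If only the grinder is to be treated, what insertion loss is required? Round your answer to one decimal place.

Everything except the grinder sums to 10^(91/10) = 1.259e+09 in linear terms, 91.00 dB SPL.
The limit corresponds to 10^(94/10) = 2.512e+09; subtracting the fixed part leaves 1.253e+09 for the grinder, i.e. 90.98 dB SPL.
Required insertion loss = 98 − 90.98 = 7.02 dB.

7.0 dB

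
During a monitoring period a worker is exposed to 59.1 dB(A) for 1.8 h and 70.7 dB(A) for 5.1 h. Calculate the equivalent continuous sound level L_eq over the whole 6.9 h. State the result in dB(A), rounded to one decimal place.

69.5 dB(A)

L_eq = 10·log₁₀[(1/T)·Σ tᵢ·10^(Lᵢ/10)] with T = 6.9 h.
Σ tᵢ·10^(Lᵢ/10) = 1.8·10^(59.1/10) + 5.1·10^(70.7/10) = 6.138e+07.
L_eq = 10·log₁₀(6.138e+07/6.9) = 69.49 dB(A).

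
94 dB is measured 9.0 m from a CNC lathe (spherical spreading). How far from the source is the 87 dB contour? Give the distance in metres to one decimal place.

20.1 m

For a point source L₁ − L₂ = 20·log₁₀(r₂/r₁), so r₂ = r₁·10^((L₁−L₂)/20).
r₂ = 9.0·10^((94−87)/20) = 9.0·10^(7.0/20) = 20.15 m.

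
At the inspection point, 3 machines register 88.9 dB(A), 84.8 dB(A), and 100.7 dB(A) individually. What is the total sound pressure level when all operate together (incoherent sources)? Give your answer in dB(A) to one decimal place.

101.1 dB(A)

For uncorrelated sources the intensities add, so convert each level to linear form, sum, and take 10·log₁₀ of the total.
Σ 10^(L/10) = 10^(88.9/10) + 10^(84.8/10) + 10^(100.7/10) = 1.283e+10.
L_total = 10·log₁₀(1.283e+10) = 101.08 dB(A).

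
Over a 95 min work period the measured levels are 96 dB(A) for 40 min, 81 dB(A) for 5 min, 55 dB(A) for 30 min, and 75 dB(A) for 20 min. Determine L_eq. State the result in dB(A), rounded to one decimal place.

92.3 dB(A)

Weight each interval's intensity by its duration and average over T = 95 min:
Σ tᵢ·10^(Lᵢ/10) = 40·10^(96/10) + 5·10^(81/10) + 30·10^(55/10) + 20·10^(75/10) = 1.605e+11.
L_eq = 10·log₁₀(1.605e+11/95) = 92.28 dB(A).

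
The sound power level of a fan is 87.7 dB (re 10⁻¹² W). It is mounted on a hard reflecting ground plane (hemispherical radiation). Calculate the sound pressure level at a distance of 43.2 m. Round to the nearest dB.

47 dB

L_p = L_w − 10·log₁₀(2π·r²) with r = 43.2 m.
2π·r² = 1.173e+04 m², 10·log₁₀ of that is 40.691 dB.
L_p = 87.7 − 40.691 = 47.01 dB.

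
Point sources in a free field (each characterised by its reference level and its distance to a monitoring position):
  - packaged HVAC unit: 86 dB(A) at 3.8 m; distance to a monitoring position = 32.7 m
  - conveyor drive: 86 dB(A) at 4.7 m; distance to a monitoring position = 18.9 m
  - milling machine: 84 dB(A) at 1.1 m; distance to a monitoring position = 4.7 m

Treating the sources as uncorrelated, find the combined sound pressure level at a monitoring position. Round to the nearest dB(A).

76 dB(A)

Propagate each source to the receiver with L = L_ref − 20·log₁₀(r/r_ref), then add intensities.
packaged HVAC unit: 86 − 20·log₁₀(32.7/3.8) = 86 − 18.70 = 67.30 dB(A).
conveyor drive: 86 − 20·log₁₀(18.9/4.7) = 86 − 12.09 = 73.91 dB(A).
milling machine: 84 − 20·log₁₀(4.7/1.1) = 84 − 12.61 = 71.39 dB(A).
Σ 10^(L/10) = 4.375e+07 → L_total = 10·log₁₀(4.375e+07) = 76.41 dB(A).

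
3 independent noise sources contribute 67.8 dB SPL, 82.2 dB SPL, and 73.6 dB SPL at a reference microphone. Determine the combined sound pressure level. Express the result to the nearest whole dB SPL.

Incoherent sources combine by intensity addition: L_total = 10·log₁₀(Σ 10^(L_i/10)).
Σ 10^(L/10) = 10^(67.8/10) + 10^(82.2/10) + 10^(73.6/10) = 1.949e+08.
L_total = 10·log₁₀(1.949e+08) = 82.90 dB SPL.

83 dB SPL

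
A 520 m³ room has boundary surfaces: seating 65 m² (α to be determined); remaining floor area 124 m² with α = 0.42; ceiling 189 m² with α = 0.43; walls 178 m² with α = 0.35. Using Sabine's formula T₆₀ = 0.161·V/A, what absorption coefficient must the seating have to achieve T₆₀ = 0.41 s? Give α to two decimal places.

Required total absorption A = 0.161·520/0.41 = 204.20 m².
Absorption from the other surfaces = 124·0.42 + 189·0.43 + 178·0.35 = 195.65 m², so the seating must supply 8.55 m² over 65 m².
α = 8.55/65 = 0.131.

0.13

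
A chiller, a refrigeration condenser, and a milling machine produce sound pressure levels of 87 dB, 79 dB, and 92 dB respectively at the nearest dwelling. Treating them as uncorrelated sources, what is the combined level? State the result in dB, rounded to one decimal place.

Incoherent sources combine by intensity addition: L_total = 10·log₁₀(Σ 10^(L_i/10)).
Σ 10^(L/10) = 10^(87/10) + 10^(79/10) + 10^(92/10) = 2.166e+09.
L_total = 10·log₁₀(2.166e+09) = 93.36 dB.

93.4 dB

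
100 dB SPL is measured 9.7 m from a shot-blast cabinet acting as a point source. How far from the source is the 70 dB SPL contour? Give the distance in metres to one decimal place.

306.7 m

Point-source spreading drops the level by 20·log₁₀(r₂/r₁); inverting, r₂/r₁ = 10^(ΔL/20).
r₂ = 9.7·10^((100−70)/20) = 9.7·10^(30.0/20) = 306.74 m.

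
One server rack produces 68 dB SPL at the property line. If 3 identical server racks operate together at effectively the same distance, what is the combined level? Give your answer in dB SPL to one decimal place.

With 3 equal, uncorrelated contributions the intensity is 3× that of one unit, giving a rise of 10·log₁₀ 3.
L_total = 68 + 10·log₁₀(3) = 68 + 4.771 = 72.77 dB SPL.

72.8 dB SPL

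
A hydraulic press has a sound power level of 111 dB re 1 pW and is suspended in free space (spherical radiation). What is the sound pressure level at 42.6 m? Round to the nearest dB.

The power spreads over a sphere of area 4π·r², so L_p = L_w − 10·log₁₀(4π·r²).
4π·r² = 2.28e+04 m², 10·log₁₀ of that is 43.580 dB.
L_p = 111 − 43.580 = 67.42 dB.

67 dB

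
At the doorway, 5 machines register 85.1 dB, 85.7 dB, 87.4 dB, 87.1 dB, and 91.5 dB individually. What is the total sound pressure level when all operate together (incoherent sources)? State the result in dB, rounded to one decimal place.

95.0 dB

For uncorrelated sources the intensities add, so convert each level to linear form, sum, and take 10·log₁₀ of the total.
Σ 10^(L/10) = 10^(85.1/10) + 10^(85.7/10) + 10^(87.4/10) + 10^(87.1/10) + 10^(91.5/10) = 3.170e+09.
L_total = 10·log₁₀(3.170e+09) = 95.01 dB.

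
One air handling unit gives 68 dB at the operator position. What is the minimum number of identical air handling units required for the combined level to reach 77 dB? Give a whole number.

8

N identical sources give L₁ + 10·log₁₀ N, so require 10·log₁₀ N ≥ 77 − 68 = 9.0 dB.
N ≥ 10^(9.0/10) = 7.943, so N = 8.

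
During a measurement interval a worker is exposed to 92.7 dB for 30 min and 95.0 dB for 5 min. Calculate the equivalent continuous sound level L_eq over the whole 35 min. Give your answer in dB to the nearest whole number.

The energy average is taken in the linear domain: L_eq = 10·log₁₀[(Σ tᵢ·10^(Lᵢ/10))/T], T = 35 min.
Σ tᵢ·10^(Lᵢ/10) = 30·10^(92.7/10) + 5·10^(95.0/10) = 7.167e+10.
L_eq = 10·log₁₀(7.167e+10/35) = 93.11 dB.

93 dB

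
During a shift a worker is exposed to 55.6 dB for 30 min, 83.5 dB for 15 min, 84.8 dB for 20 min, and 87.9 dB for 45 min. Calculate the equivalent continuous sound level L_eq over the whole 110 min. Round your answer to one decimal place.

The energy average is taken in the linear domain: L_eq = 10·log₁₀[(Σ tᵢ·10^(Lᵢ/10))/T], T = 110 min.
Σ tᵢ·10^(Lᵢ/10) = 30·10^(55.6/10) + 15·10^(83.5/10) + 20·10^(84.8/10) + 45·10^(87.9/10) = 3.716e+10.
L_eq = 10·log₁₀(3.716e+10/110) = 85.29 dB.

85.3 dB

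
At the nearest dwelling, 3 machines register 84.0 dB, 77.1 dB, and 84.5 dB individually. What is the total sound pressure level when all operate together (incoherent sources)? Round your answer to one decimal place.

87.7 dB

Incoherent sources combine by intensity addition: L_total = 10·log₁₀(Σ 10^(L_i/10)).
Σ 10^(L/10) = 10^(84.0/10) + 10^(77.1/10) + 10^(84.5/10) = 5.843e+08.
L_total = 10·log₁₀(5.843e+08) = 87.67 dB.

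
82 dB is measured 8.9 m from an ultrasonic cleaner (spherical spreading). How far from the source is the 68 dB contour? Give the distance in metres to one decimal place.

44.6 m

The 14.0 dB drop corresponds to a distance ratio of 10^(14.0/20) for a point source.
r₂ = 8.9·10^((82−68)/20) = 8.9·10^(14.0/20) = 44.61 m.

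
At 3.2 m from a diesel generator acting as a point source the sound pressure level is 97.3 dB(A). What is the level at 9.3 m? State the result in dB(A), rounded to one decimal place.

Point-source attenuation: ΔL = 20·log₁₀(r₂/r₁) = 20·log₁₀(9.3/3.2) = 9.267 dB.
L₂ = 97.3 − 20·log₁₀(9.3/3.2) = 97.3 − 9.267 = 88.03 dB(A).

88.0 dB(A)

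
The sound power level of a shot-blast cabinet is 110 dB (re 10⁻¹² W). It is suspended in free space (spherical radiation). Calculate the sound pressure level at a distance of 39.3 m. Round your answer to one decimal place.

L_p = L_w − 10·log₁₀(4π·r²) with r = 39.3 m.
4π·r² = 1.941e+04 m², 10·log₁₀ of that is 42.880 dB.
L_p = 110 − 42.880 = 67.12 dB.

67.1 dB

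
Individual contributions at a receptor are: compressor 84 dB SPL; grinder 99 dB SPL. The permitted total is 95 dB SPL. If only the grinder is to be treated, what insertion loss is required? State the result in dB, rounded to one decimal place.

The untreated sources together contribute 10^(84/10) = 2.512e+08, i.e. 84.00 dB SPL.
To meet 95 dB SPL overall, the treated grinder may contribute at most 10^(95/10) − 2.512e+08 = 2.911e+09, i.e. 94.64 dB SPL.
So the grinder must be reduced from 99 to 94.64 dB SPL: IL = 4.36 dB.

4.4 dB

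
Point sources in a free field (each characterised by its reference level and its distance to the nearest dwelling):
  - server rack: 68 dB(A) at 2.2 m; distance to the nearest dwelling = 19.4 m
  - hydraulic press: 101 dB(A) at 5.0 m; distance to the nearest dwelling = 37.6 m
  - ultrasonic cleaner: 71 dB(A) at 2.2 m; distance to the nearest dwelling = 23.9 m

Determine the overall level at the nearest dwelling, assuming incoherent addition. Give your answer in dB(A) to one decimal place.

83.5 dB(A)

First find each source's level at the receiver (point-source: −20·log₁₀(r/r_ref)), then combine on an intensity basis.
server rack: 68 − 20·log₁₀(19.4/2.2) = 68 − 18.91 = 49.09 dB(A).
hydraulic press: 101 − 20·log₁₀(37.6/5.0) = 101 − 17.52 = 83.48 dB(A).
ultrasonic cleaner: 71 − 20·log₁₀(23.9/2.2) = 71 − 20.72 = 50.28 dB(A).
Σ 10^(L/10) = 2.228e+08 → L_total = 10·log₁₀(2.228e+08) = 83.48 dB(A).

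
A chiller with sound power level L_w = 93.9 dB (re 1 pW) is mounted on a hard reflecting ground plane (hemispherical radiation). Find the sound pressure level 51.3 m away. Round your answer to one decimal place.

51.7 dB

Free-field hemispherical radiation: L_p = L_w − 10·log₁₀(2π·r²), r = 51.3 m.
2π·r² = 1.654e+04 m², 10·log₁₀ of that is 42.184 dB.
L_p = 93.9 − 42.184 = 51.72 dB.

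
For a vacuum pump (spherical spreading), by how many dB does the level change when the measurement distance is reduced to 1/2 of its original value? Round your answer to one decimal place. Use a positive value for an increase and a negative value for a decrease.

A point source loses 6 dB per doubling of distance; generally ΔL = −20·log₁₀(r₂/r₁).
ΔL = −20·log₁₀(0.5) = +6.02 dB.

+6.0 dB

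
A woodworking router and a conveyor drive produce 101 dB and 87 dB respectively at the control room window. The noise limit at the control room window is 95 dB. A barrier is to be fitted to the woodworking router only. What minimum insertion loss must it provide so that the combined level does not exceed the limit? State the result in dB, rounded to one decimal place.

6.7 dB

The untreated sources together contribute 10^(87/10) = 5.012e+08, i.e. 87.00 dB.
To meet 95 dB overall, the treated woodworking router may contribute at most 10^(95/10) − 5.012e+08 = 2.661e+09, i.e. 94.25 dB.
Required insertion loss = 101 − 94.25 = 6.75 dB.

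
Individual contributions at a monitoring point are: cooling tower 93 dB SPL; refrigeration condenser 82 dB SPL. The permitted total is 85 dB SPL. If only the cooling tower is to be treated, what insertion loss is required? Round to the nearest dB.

The untreated sources together contribute 10^(82/10) = 1.585e+08, i.e. 82.00 dB SPL.
To meet 85 dB SPL overall, the treated cooling tower may contribute at most 10^(85/10) − 1.585e+08 = 1.577e+08, i.e. 81.98 dB SPL.
So the cooling tower must be reduced from 93 to 81.98 dB SPL: IL = 11.02 dB.

11 dB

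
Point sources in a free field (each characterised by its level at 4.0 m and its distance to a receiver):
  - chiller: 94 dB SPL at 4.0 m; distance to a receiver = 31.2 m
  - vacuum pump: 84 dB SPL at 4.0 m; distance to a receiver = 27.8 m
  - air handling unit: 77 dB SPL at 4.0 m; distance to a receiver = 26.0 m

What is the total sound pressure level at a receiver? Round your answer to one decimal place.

76.8 dB SPL

Apply inverse-square spreading to bring every level to the receiver, then sum 10^(L/10).
chiller: 94 − 20·log₁₀(31.2/4.0) = 94 − 17.84 = 76.16 dB SPL.
vacuum pump: 84 − 20·log₁₀(27.8/4.0) = 84 − 16.84 = 67.16 dB SPL.
air handling unit: 77 − 20·log₁₀(26.0/4.0) = 77 − 16.26 = 60.74 dB SPL.
Σ 10^(L/10) = 4.767e+07 → L_total = 10·log₁₀(4.767e+07) = 76.78 dB SPL.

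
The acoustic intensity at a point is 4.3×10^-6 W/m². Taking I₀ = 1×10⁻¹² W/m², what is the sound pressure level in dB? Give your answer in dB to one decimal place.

L = 10·log₁₀(I/I₀) = 10·log₁₀(4.3×10^-6/10⁻¹²) = 10·log₁₀(4.3×10^6).
L = 10·(0.6335 + 6) = 66.33 dB.

66.3 dB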